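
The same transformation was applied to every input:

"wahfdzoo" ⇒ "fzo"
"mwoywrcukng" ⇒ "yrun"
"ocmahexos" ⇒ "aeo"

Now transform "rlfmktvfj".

mtf

The pattern: delete the first 3 characters, then keep every other character starting from the first (positions 1st, 3rd, 5th, ...).
Doing the same to "rlfmktvfj": "mtf".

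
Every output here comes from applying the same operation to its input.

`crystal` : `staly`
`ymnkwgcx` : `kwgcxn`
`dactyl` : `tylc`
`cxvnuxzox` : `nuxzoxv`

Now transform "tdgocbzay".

ocbzayg

What's happening: delete the first 2 characters, then move the first character to the end.
On "tdgocbzay": the first step gives "gocbzay", and the second then gives "ocbzayg".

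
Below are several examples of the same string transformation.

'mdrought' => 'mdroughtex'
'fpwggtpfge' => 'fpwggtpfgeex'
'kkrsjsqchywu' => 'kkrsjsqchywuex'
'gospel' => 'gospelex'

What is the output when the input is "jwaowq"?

The pattern: append "ex".
"jwaowq" → "jwaowqex".

jwaowqex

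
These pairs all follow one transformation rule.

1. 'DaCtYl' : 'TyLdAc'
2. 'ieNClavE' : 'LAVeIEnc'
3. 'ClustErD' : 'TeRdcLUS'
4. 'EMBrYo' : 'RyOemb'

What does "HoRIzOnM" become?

Rule — flip the case of every letter, then swap the front and back halves of the string.
Applying both steps to "HoRIzOnM": "hOriZoNm", then "ZoNmhOri".

ZoNmhOri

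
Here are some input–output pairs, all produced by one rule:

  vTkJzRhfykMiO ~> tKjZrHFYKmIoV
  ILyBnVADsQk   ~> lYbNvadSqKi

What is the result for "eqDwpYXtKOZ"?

QdWPyxTkozE

The pattern: move the first character to the end, then flip the case of every letter.
"eqDwpYXtKOZ" → "qDwpYXtKOZe" → "QdWPyxTkozE".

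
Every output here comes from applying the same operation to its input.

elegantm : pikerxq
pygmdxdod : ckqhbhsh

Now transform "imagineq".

qekmriu

What's happening: shift every letter 4 places forward in the alphabet (wrapping around), then delete the first character.
Starting from "imagineq": after the first operation, "mqekmriu"; after the second, "qekmriu".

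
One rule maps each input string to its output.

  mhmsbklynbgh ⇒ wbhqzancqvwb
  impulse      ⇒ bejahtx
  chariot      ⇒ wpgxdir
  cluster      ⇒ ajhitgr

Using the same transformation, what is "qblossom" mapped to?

qadhhdbf

Looking at the pairs, the operation is to shift every letter 11 places backward in the alphabet (wrapping around), then move the first character to the end.
On "qblossom" that produces "qadhhdbf".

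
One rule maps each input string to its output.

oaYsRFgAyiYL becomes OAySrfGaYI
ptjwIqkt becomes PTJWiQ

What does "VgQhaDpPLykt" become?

The rule is to delete the last 2 characters, then flip the case of every letter.
"VgQhaDpPLykt" → "vGqHAdPplY".

vGqHAdPplY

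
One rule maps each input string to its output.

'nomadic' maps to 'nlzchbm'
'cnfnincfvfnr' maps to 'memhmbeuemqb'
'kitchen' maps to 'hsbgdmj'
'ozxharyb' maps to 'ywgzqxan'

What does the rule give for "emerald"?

What's happening: shift every letter 1 place backward in the alphabet (wrapping around), then move the first character to the end.
Applying both steps to "emerald": "dldqzkc", then "ldqzkcd".
(Check on "nomadic": → "mnlzchb" → "nlzchbm" ✓)

ldqzkcd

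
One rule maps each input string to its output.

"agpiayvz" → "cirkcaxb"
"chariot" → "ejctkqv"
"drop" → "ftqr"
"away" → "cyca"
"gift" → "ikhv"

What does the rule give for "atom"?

cvqo

The transformation: shift every letter 2 places forward in the alphabet (wrapping around).
On "atom" that produces "cvqo".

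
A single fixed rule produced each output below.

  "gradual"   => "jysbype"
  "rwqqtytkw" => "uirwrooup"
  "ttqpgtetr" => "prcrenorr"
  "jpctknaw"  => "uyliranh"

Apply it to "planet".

rclyjn

The transformation: shift every letter 2 places backward in the alphabet (wrapping around), then reverse the string.
On "planet": the first step gives "njylcr", and the second then gives "rclyjn".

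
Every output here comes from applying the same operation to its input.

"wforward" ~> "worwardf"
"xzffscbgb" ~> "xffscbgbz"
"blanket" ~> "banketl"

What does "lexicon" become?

Each output is the input with this applied: move the first character to the end, then swap the first and last characters.
For "lexicon" the result is "lxicone".
(Check on "blanket": → "lanketb" → "banketl" ✓)

lxicone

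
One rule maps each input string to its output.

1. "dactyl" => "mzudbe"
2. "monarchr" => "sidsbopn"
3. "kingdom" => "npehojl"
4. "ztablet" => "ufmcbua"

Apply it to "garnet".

ufosbh

Looking at the pairs, the operation is to shift every letter 1 place forward in the alphabet (wrapping around), then reverse the string.
Applying both steps to "garnet": "hbsofu", then "ufosbh".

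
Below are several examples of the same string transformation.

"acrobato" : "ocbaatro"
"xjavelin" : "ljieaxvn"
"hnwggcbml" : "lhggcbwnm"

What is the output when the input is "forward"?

What's happening: sort the characters into reverse alphabetical order, then move the first 3 characters to the end (rotate left by 3).
Starting from "forward": after the first operation, "wrrofda"; after the second, "ofdawrr".

ofdawrr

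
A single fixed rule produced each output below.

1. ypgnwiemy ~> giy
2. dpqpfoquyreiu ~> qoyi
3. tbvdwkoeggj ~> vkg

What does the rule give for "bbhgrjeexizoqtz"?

hjxoz

The rule is to keep one character in every 3, starting at position 3 (positions 3rd, 6th, 9th, ...).
Doing the same to "bbhgrjeexizoqtz": "hjxoz".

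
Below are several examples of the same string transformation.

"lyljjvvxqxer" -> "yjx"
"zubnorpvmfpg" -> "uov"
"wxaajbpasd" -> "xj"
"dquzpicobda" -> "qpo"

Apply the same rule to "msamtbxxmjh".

Looking at the pairs, the operation is to delete the last 3 characters, then keep one character in every 3, starting at position 2 (positions 2nd, 5th, 8th, ...).
On "msamtbxxmjh": the first step gives "msamtbxx", and the second then gives "stx".
(Check on "wxaajbpasd": → "wxaajbp" → "xj" ✓)

stx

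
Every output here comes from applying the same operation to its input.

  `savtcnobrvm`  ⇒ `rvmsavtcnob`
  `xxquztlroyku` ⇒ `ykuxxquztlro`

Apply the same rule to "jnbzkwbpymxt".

mxtjnbzkwbpy

The pattern: move the last 3 characters to the front (rotate right by 3).
Doing the same to "jnbzkwbpymxt": "mxtjnbzkwbpy".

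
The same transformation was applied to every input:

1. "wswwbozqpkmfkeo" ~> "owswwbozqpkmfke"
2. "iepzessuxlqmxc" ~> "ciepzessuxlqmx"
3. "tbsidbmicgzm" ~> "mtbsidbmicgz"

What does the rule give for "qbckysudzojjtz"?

In each case the input is transformed by: move the last character to the front.
Doing the same to "qbckysudzojjtz": "zqbckysudzojjt".

zqbckysudzojjt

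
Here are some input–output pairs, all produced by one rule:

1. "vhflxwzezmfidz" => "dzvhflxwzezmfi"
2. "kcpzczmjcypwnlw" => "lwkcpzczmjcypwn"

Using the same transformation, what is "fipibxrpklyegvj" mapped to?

vjfipibxrpklyeg

What's happening: move the last 2 characters to the front (rotate right by 2).
So "fipibxrpklyegvj" becomes "vjfipibxrpklyeg".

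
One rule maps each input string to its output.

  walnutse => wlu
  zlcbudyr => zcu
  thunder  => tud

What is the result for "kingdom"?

The rule is to keep every other character starting from the first (positions 1st, 3rd, 5th, ...), then delete the last character.
For "kingdom", step one produces "kndm"; step two turns that into "knd".

knd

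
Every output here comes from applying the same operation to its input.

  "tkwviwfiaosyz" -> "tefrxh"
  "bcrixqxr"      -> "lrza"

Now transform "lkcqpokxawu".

tzxgf

In each case the input is transformed by: keep every other character starting from the second (positions 2nd, 4th, 6th, ...), then shift every letter 9 places forward in the alphabet (wrapping around).
"lkcqpokxawu" → "kqoxw" → "tzxgf".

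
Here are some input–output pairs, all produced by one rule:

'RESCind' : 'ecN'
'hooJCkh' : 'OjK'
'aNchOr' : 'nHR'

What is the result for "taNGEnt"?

Each output is the input with this applied: flip the case of every letter, then keep every other character starting from the second (positions 2nd, 4th, 6th, ...).
On "taNGEnt": the first step gives "TAngeNT", and the second then gives "AgN".
(Check on "aNchOr": → "AnCHoR" → "nHR" ✓)

AgN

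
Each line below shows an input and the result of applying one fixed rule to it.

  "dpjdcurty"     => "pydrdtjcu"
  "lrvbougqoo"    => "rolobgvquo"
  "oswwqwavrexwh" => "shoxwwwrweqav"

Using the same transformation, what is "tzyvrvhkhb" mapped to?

zhtbvhykvr

Each output is the input with this applied: swap each adjacent pair of characters (1↔2, 3↔4, ...), then take characters alternately from the front and the back (1st, last, 2nd, 2nd-last, ...).
Starting from "tzyvrvhkhb": after the first operation, "ztvyvrkhbh"; after the second, "zhtbvhykvr".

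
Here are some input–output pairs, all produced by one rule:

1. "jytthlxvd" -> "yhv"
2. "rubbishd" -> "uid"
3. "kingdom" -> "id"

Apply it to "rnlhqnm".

nq

The rule is to keep one character in every 3, starting at position 2 (positions 2nd, 5th, 8th, ...).
For "rnlhqnm" the result is "nq".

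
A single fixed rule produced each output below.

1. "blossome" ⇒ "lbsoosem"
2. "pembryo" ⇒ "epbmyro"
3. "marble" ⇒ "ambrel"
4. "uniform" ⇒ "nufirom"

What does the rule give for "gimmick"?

igmmcik

Looking at the pairs, the operation is to swap each adjacent pair of characters (1↔2, 3↔4, ...).
Doing the same to "gimmick": "igmmcik".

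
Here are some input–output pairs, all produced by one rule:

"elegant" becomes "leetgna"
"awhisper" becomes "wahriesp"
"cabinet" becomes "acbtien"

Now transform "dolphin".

odlnpih

In each case the input is transformed by: move the first character to the end, then take characters alternately from the front and the back (1st, last, 2nd, 2nd-last, ...).
"dolphin" → "olphind" → "odlnpih".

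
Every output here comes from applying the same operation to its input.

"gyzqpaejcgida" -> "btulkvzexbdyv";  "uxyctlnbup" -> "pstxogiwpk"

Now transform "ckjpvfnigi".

xfekqaidbd

Rule — shift every letter 5 places backward in the alphabet (wrapping around).
Applying that to "ckjpvfnigi" gives "xfekqaidbd".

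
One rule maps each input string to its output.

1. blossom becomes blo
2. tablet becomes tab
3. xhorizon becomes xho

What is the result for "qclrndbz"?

Looking at the pairs, the operation is to keep only the first 3 characters.
"qclrndbz" → "qcl".

qcl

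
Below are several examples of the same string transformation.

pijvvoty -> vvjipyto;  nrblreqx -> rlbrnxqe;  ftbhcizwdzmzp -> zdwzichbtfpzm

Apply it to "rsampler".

pmasrrel

In each case the input is transformed by: move the last 3 characters to the front (rotate right by 3), then reverse the string.
For "rsampler", step one produces "lerrsamp"; step two turns that into "pmasrrel".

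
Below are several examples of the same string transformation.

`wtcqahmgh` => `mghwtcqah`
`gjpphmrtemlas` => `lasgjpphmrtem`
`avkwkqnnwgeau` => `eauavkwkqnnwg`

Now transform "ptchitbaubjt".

Looking at the pairs, the operation is to move the last 3 characters to the front (rotate right by 3).
For "ptchitbaubjt" the result is "bjtptchitbau".

bjtptchitbau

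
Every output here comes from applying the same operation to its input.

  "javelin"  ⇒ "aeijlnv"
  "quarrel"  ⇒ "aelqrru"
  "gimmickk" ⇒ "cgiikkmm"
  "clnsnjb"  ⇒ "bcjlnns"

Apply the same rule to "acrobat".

aabcort

Each output is the input with this applied: sort the characters into alphabetical order.
Applying that to "acrobat" gives "aabcort".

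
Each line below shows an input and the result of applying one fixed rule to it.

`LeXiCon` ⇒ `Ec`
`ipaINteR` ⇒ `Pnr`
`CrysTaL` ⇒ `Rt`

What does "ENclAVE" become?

na

The transformation: flip the case of every letter, then keep one character in every 3, starting at position 2 (positions 2nd, 5th, 8th, ...).
On "ENclAVE" that produces "na".
(Check on "LeXiCon": → "lExIcON" → "Ec" ✓)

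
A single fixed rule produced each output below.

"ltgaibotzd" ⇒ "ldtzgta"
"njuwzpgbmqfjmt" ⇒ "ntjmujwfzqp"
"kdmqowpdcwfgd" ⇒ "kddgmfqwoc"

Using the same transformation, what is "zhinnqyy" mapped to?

In each case the input is transformed by: take characters alternately from the front and the back (1st, last, 2nd, 2nd-last, ...), then delete the last 3 characters.
For "zhinnqyy", step one produces "zyhyiqnn"; step two turns that into "zyhyi".
(Check on "njuwzpgbmqfjmt": → "ntjmujwfzqpmgb" → "ntjmujwfzqp" ✓)

zyhyi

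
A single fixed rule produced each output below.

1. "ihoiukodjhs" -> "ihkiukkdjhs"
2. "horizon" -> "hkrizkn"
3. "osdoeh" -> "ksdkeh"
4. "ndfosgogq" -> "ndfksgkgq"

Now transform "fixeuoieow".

fixeukiekw

Rule — replace every "o" with "k".
Applying that to "fixeuoieow" gives "fixeukiekw".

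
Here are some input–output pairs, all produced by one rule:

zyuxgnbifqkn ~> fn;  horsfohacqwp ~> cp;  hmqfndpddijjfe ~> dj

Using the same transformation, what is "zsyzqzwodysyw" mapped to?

The rule is to keep one character in every 3, starting at position 3 (positions 3rd, 6th, 9th, ...), then keep only the last 2 characters.
"zsyzqzwodysyw" → "dy".

dy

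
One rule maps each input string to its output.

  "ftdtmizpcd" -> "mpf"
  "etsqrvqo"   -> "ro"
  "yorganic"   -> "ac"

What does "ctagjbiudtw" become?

What's happening: move the first 2 characters to the end (rotate left by 2), then keep one character in every 3, starting at position 3 (positions 3rd, 6th, 9th, ...).
Working it through for "ctagjbiudtw": intermediate "agjbiudtwct", final "juw".

juw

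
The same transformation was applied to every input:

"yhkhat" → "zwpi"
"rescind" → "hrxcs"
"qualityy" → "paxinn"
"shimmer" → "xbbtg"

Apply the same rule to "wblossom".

adhhdb

Each output is the input with this applied: shift every letter 11 places backward in the alphabet (wrapping around), then delete the first 2 characters.
For "wblossom" the result is "adhhdb".
(Check on "qualityy": → "fjpaxinn" → "paxinn" ✓)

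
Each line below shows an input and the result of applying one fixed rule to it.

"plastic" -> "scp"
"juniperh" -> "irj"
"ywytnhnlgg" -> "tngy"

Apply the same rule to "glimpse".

meg

Looking at the pairs, the operation is to keep one character in every 3, starting at position 1 (positions 1st, 4th, 7th, ...), then move the first character to the end.
For "glimpse", step one produces "gme"; step two turns that into "meg".
(Check on "plastic": → "psc" → "scp" ✓)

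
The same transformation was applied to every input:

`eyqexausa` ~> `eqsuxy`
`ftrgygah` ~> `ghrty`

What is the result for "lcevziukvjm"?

Each output is the input with this applied: sort the characters into alphabetical order, then delete the first 3 characters.
Doing the same to "lcevziukvjm": "jklmuvvz".

jklmuvvz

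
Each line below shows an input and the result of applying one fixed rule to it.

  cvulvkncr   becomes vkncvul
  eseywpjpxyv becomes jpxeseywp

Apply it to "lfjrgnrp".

The transformation: delete the last 2 characters, then move the last 3 characters to the front (rotate right by 3).
Doing the same to "lfjrgnrp": "rgnlfj".

rgnlfj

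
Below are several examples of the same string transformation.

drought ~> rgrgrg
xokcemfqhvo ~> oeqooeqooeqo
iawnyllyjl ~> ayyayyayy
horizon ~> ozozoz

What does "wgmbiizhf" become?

gihgihgih

The rule is to keep one character in every 3, starting at position 2 (positions 2nd, 5th, 8th, ...), then write the whole string 3 times in a row.
Working it through for "wgmbiizhf": intermediate "gih", final "gihgihgih".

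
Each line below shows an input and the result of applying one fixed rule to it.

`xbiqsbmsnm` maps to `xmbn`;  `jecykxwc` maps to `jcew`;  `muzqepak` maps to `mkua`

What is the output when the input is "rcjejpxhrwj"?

In each case the input is transformed by: take characters alternately from the front and the back (1st, last, 2nd, 2nd-last, ...), then keep only the first 4 characters.
On "rcjejpxhrwj" that produces "rjcw".

rjcw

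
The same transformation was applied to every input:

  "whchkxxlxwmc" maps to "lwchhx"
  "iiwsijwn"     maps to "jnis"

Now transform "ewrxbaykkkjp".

In each case the input is transformed by: swap the front and back halves of the string, then keep every other character starting from the second (positions 2nd, 4th, 6th, ...).
Starting from "ewrxbaykkkjp": after the first operation, "ykkkjpewrxba"; after the second, "kkpwxa".
(Check on "iiwsijwn": → "ijwniiws" → "jnis" ✓)

kkpwxa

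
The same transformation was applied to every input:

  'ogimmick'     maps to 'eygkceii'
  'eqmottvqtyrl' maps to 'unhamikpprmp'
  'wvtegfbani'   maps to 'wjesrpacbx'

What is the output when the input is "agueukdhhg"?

ddcwcqaqgz

The transformation: move the last 3 characters to the front (rotate right by 3), then shift every letter 4 places backward in the alphabet (wrapping around).
So "agueukdhhg" becomes "ddcwcqaqgz".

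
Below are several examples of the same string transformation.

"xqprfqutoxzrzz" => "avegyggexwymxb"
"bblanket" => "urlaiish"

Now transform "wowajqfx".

In each case the input is transformed by: shift every letter 7 places forward in the alphabet (wrapping around), then swap the front and back halves of the string.
"wowajqfx" → "dvdhqxme" → "qxmedvdh".

qxmedvdh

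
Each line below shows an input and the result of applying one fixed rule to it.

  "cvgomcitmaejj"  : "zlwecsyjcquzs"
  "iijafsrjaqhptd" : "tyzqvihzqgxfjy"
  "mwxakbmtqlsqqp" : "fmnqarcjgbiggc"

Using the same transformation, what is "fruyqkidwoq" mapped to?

The pattern: shift every letter 10 places backward in the alphabet (wrapping around), then swap the first and last characters.
Starting from "fruyqkidwoq": after the first operation, "vhkogaytmeg"; after the second, "ghkogaytmev".

ghkogaytmev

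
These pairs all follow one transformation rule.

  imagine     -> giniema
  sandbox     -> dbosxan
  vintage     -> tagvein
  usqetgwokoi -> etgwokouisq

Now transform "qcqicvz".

icvqzcq

Looking at the pairs, the operation is to swap the first and last characters, then move the first 3 characters to the end (rotate left by 3).
Working it through for "qcqicvz": intermediate "zcqicvq", final "icvqzcq".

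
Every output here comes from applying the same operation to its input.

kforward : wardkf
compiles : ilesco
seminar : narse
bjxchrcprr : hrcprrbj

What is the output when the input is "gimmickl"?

icklgi

In each case the input is transformed by: move the first 2 characters to the end (rotate left by 2), then delete the first 2 characters.
For "gimmickl" the result is "icklgi".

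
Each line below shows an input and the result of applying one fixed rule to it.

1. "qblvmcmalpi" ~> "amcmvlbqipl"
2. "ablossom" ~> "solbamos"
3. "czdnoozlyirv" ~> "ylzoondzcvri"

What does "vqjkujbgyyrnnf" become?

The pattern: move the last 3 characters to the front (rotate right by 3), then reverse the string.
Starting from "vqjkujbgyyrnnf": after the first operation, "nnfvqjkujbgyyr"; after the second, "ryygbjukjqvfnn".

ryygbjukjqvfnn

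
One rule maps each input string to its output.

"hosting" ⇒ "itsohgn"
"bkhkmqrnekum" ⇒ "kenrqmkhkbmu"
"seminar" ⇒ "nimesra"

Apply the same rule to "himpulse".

lupmihes

The pattern: move the last 2 characters to the front (rotate right by 2), then reverse the string.
Starting from "himpulse": after the first operation, "sehimpul"; after the second, "lupmihes".
(Check on "bkhkmqrnekum": → "umbkhkmqrnek" → "kenrqmkhkbmu" ✓)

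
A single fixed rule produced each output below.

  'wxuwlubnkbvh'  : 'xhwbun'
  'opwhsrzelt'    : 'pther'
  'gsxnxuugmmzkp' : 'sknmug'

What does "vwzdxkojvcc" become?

Each output is the input with this applied: keep every other character starting from the second (positions 2nd, 4th, 6th, ...), then take characters alternately from the front and the back (1st, last, 2nd, 2nd-last, ...).
On "vwzdxkojvcc": the first step gives "wdkjc", and the second then gives "wcdjk".

wcdjk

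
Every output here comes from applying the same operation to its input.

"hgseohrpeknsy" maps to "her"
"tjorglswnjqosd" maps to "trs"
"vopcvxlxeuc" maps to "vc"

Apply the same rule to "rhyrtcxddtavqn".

rrx

The pattern: keep one character in every 3, starting at position 1 (positions 1st, 4th, 7th, ...), then delete the last 2 characters.
Starting from "rhyrtcxddtavqn": after the first operation, "rrxtq"; after the second, "rrx".
(Check on "hgseohrpeknsy": → "herky" → "her" ✓)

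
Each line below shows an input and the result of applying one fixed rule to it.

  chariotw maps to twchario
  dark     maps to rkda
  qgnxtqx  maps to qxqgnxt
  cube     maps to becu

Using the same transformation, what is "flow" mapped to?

owfl

The transformation: move the last 2 characters to the front (rotate right by 2).
On "flow" that produces "owfl".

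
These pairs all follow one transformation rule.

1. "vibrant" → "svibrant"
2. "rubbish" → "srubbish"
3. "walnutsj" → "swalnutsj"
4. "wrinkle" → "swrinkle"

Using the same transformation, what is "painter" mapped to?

spainter

The transformation: prepend "s".
Doing the same to "painter": "spainter".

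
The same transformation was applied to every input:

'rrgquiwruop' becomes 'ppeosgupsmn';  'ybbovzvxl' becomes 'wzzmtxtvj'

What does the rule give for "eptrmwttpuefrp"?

cnrpkurrnscdpn

Each output is the input with this applied: shift every letter 2 places backward in the alphabet (wrapping around).
Applying that to "eptrmwttpuefrp" gives "cnrpkurrnscdpn".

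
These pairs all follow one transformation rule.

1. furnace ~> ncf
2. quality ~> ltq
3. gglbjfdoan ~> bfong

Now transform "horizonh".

In each case the input is transformed by: move the first 2 characters to the end (rotate left by 2), then keep every other character starting from the second (positions 2nd, 4th, 6th, ...).
"horizonh" → "rizonhho" → "ioho".

ioho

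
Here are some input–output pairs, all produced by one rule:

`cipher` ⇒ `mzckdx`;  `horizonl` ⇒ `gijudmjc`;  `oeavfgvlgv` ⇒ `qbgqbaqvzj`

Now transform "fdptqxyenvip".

The transformation: reverse the string, then shift every letter 5 places backward in the alphabet (wrapping around).
"fdptqxyenvip" → "pivneyxqtpdf" → "kdqiztslokya".

kdqiztslokya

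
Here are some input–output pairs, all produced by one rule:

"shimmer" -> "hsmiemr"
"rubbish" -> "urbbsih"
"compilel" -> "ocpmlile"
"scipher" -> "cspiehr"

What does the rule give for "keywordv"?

The pattern: swap each adjacent pair of characters (1↔2, 3↔4, ...).
Doing the same to "keywordv": "ekwyrovd".

ekwyrovd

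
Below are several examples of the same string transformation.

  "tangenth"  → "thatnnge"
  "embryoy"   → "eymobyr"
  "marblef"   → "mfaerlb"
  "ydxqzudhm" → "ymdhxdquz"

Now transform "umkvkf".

ufmkkv

Rule — take characters alternately from the front and the back (1st, last, 2nd, 2nd-last, ...).
"umkvkf" → "ufmkkv".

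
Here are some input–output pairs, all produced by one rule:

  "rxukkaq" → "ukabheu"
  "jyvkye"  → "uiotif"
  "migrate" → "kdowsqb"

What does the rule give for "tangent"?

Rule — shift every letter 10 places forward in the alphabet (wrapping around), then move the last 3 characters to the front (rotate right by 3).
Applying both steps to "tangent": "dkxqoxd", then "oxddkxq".

oxddkxq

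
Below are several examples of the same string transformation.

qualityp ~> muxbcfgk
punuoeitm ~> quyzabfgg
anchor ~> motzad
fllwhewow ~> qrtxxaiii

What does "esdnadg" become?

What's happening: sort the characters into alphabetical order, then shift every letter 12 places forward in the alphabet (wrapping around).
Applying that to "esdnadg" gives "mppqsze".
(Check on "fllwhewow": → "efhllowww" → "qrtxxaiii" ✓)

mppqsze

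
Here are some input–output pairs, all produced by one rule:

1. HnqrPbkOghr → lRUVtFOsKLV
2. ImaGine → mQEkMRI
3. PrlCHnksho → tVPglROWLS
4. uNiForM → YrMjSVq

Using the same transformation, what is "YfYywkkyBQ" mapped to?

In each case the input is transformed by: shift every letter 4 places forward in the alphabet (wrapping around), then flip the case of every letter.
On "YfYywkkyBQ" that produces "cJcCAOOCfu".

cJcCAOOCfu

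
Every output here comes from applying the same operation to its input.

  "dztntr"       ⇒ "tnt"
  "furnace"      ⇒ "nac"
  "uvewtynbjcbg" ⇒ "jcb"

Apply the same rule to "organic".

Looking at the pairs, the operation is to move the last character to the front, then keep only the last 3 characters.
"organic" → "corgani" → "ani".

ani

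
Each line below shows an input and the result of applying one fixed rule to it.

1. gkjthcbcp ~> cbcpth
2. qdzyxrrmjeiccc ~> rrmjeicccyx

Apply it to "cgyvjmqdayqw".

mqdayqwvj

What's happening: delete the first 3 characters, then move the first 2 characters to the end (rotate left by 2).
Doing the same to "cgyvjmqdayqw": "mqdayqwvj".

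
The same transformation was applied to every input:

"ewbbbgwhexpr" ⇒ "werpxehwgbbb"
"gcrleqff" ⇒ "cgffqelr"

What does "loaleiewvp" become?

What's happening: move the first 2 characters to the end (rotate left by 2), then reverse the string.
Starting from "loaleiewvp": after the first operation, "aleiewvplo"; after the second, "olpvweiela".
(Check on "ewbbbgwhexpr": → "bbbgwhexprew" → "werpxehwgbbb" ✓)

olpvweiela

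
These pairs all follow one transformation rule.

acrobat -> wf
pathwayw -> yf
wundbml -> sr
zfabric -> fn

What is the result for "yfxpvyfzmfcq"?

cdrv

Each output is the input with this applied: shift every letter 5 places forward in the alphabet (wrapping around), then keep one character in every 3, starting at position 3 (positions 3rd, 6th, 9th, ...).
For "yfxpvyfzmfcq", step one produces "dkcuadkerkhv"; step two turns that into "cdrv".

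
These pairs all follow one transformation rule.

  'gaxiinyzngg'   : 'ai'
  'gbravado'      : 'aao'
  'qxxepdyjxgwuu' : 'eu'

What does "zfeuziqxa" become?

ui

In each case the input is transformed by: keep every other character starting from the second (positions 2nd, 4th, 6th, ...), then keep only the vowels.
"zfeuziqxa" → "fuix" → "ui".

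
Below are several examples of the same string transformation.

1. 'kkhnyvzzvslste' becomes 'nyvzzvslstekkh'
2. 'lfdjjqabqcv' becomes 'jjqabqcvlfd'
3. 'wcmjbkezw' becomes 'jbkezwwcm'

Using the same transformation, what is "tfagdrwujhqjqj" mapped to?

gdrwujhqjqjtfa

Each output is the input with this applied: move the first 3 characters to the end (rotate left by 3).
Applying that to "tfagdrwujhqjqj" gives "gdrwujhqjqjtfa".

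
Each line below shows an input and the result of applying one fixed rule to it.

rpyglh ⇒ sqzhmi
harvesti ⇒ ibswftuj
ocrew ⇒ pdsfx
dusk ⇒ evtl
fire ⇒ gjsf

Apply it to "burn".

Each output is the input with this applied: shift every letter 1 place forward in the alphabet (wrapping around).
Applying that to "burn" gives "cvso".

cvso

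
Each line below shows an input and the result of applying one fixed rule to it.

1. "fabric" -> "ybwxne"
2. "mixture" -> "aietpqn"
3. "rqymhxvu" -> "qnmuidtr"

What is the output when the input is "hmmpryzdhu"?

qdiilnuvzd

Rule — move the last character to the front, then shift every letter 4 places backward in the alphabet (wrapping around).
Applying both steps to "hmmpryzdhu": "uhmmpryzdh", then "qdiilnuvzd".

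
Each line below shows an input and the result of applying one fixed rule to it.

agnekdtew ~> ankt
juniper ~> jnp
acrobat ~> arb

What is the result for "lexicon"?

lxc

In each case the input is transformed by: move the last character to the front, then keep every other character starting from the second (positions 2nd, 4th, 6th, ...).
Applying that to "lexicon" gives "lxc".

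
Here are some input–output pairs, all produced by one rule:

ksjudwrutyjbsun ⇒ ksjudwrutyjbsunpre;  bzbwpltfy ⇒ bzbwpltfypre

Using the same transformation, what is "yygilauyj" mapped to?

Rule — append "pre".
For "yygilauyj" the result is "yygilauyjpre".

yygilauyjpre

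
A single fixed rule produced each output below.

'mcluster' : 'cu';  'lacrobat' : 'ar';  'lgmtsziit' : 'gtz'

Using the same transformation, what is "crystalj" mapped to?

rs

The rule is to delete the last 3 characters, then keep every other character starting from the second (positions 2nd, 4th, 6th, ...).
For "crystalj", step one produces "cryst"; step two turns that into "rs".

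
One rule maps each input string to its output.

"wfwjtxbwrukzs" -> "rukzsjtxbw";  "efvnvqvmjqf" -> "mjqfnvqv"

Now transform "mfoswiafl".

Rule — delete the first 3 characters, then swap the front and back halves of the string.
Applying both steps to "mfoswiafl": "swiafl", then "aflswi".

aflswi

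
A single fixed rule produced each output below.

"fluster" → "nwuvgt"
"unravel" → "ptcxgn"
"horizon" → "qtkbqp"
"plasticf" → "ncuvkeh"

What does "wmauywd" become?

ocwayf

Looking at the pairs, the operation is to shift every letter 2 places forward in the alphabet (wrapping around), then delete the first character.
For "wmauywd", step one produces "yocwayf"; step two turns that into "ocwayf".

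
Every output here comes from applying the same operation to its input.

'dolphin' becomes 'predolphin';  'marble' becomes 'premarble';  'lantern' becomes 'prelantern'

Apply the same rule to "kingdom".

prekingdom

The transformation: prepend "pre".
So "kingdom" becomes "prekingdom".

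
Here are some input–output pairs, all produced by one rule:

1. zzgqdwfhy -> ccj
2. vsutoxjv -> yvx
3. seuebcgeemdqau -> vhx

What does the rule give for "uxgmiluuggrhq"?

What's happening: shift every letter 3 places forward in the alphabet (wrapping around), then keep only the first 3 characters.
On "uxgmiluuggrhq": the first step gives "xajploxxjjukt", and the second then gives "xaj".

xaj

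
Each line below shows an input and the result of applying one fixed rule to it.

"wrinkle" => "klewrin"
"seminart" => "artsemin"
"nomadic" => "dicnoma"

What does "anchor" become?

horanc

The pattern: move the last 3 characters to the front (rotate right by 3).
On "anchor" that produces "horanc".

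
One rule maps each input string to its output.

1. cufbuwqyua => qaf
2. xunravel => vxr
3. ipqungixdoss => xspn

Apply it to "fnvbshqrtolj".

rlns

The transformation: swap the front and back halves of the string, then keep one character in every 3, starting at position 2 (positions 2nd, 5th, 8th, ...).
"fnvbshqrtolj" → "qrtoljfnvbsh" → "rlns".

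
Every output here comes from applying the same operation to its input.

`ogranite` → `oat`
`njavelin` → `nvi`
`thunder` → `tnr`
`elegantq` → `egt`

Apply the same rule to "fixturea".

The transformation: keep one character in every 3, starting at position 1 (positions 1st, 4th, 7th, ...).
Applying that to "fixturea" gives "fte".

fte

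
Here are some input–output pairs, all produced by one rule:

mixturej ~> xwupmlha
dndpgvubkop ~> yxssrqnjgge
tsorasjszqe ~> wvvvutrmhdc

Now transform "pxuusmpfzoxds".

The pattern: shift every letter 3 places forward in the alphabet (wrapping around), then sort the characters into reverse alphabetical order.
For "pxuusmpfzoxds", step one produces "saxxvpsicragv"; step two turns that into "xxvvssrpigcaa".

xxvvssrpigcaa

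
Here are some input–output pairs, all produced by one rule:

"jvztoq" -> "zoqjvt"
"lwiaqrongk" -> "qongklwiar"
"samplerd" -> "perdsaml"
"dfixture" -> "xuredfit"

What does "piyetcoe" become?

Rule — swap the front and back halves of the string, then swap the first and last characters.
"piyetcoe" → "tcoepiye" → "ecoepiyt".

ecoepiyt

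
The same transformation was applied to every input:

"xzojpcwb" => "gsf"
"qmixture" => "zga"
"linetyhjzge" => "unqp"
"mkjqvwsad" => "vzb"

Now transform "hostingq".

qcp

The transformation: shift every letter 9 places forward in the alphabet (wrapping around), then keep one character in every 3, starting at position 1 (positions 1st, 4th, 7th, ...).
"hostingq" → "qxbcrwpz" → "qcp".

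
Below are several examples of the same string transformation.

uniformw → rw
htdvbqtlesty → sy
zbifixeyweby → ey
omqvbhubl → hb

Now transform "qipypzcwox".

Rule — keep every other character starting from the second (positions 2nd, 4th, 6th, ...), then keep only the last 2 characters.
On "qipypzcwox": the first step gives "iyzwx", and the second then gives "wx".

wx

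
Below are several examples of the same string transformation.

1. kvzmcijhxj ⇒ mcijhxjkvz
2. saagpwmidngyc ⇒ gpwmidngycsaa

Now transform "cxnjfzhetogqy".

jfzhetogqycxn

In each case the input is transformed by: move the first 3 characters to the end (rotate left by 3).
For "cxnjfzhetogqy" the result is "jfzhetogqycxn".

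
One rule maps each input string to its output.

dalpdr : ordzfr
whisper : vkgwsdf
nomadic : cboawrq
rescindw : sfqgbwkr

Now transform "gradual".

furooiz

In each case the input is transformed by: shift every letter 12 places backward in the alphabet (wrapping around), then swap each adjacent pair of characters (1↔2, 3↔4, ...).
"gradual" → "furooiz".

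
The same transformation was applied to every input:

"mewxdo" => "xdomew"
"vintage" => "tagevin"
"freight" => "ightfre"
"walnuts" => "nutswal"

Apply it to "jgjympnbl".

ympnbljgj

The transformation: move the first 3 characters to the end (rotate left by 3).
On "jgjympnbl" that produces "ympnbljgj".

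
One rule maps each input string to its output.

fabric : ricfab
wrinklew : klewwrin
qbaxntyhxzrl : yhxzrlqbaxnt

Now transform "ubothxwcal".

The rule is to swap the front and back halves of the string.
So "ubothxwcal" becomes "xwcaluboth".

xwcaluboth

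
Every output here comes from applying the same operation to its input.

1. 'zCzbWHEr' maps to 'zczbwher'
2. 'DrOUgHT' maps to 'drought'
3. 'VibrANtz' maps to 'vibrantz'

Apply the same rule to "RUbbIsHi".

What's happening: convert every letter to lowercase.
So "RUbbIsHi" becomes "rubbishi".

rubbishi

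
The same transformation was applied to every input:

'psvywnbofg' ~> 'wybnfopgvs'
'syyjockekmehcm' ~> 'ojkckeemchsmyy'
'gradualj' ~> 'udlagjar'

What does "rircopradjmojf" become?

The transformation: move the first 3 characters to the end (rotate left by 3), then swap each adjacent pair of characters (1↔2, 3↔4, ...).
On "rircopradjmojf" that produces "ocrpdamjjorfri".

ocrpdamjjorfri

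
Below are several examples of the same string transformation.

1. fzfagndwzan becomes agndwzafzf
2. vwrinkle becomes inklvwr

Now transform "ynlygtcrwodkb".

Each output is the input with this applied: delete the last character, then move the first 3 characters to the end (rotate left by 3).
On "ynlygtcrwodkb": the first step gives "ynlygtcrwodk", and the second then gives "ygtcrwodkynl".

ygtcrwodkynl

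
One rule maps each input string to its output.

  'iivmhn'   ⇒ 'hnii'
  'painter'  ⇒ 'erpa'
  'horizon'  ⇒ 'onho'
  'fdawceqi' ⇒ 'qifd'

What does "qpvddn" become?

dnqp

The rule is to move the first 2 characters to the end (rotate left by 2), then keep only the last 4 characters.
"qpvddn" → "vddnqp" → "dnqp".
(Check on "iivmhn": → "vmhnii" → "hnii" ✓)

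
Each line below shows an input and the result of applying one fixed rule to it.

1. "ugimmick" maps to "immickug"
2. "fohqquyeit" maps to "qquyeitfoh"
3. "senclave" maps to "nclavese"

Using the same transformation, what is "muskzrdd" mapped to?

Looking at the pairs, the operation is to swap the front and back halves of the string, then move the last 2 characters to the front (rotate right by 2).
For "muskzrdd" the result is "skzrddmu".

skzrddmu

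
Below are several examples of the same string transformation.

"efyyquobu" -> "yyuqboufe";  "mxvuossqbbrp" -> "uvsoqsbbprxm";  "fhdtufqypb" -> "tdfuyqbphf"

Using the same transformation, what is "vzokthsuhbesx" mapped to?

The rule is to swap each adjacent pair of characters (1↔2, 3↔4, ...), then move the first 2 characters to the end (rotate left by 2).
Applying both steps to "vzokthsuhbesx": "zvkohtusbhsex", then "kohtusbhsexzv".

kohtusbhsexzv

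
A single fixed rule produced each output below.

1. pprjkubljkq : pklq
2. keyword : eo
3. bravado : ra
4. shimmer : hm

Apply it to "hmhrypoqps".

The transformation: keep one character in every 3, starting at position 2 (positions 2nd, 5th, 8th, ...).
On "hmhrypoqps" that produces "myq".

myq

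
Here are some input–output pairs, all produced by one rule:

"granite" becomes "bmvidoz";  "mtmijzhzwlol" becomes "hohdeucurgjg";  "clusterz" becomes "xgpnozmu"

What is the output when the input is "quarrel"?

The transformation: shift every letter 5 places backward in the alphabet (wrapping around).
Doing the same to "quarrel": "lpvmmzg".

lpvmmzg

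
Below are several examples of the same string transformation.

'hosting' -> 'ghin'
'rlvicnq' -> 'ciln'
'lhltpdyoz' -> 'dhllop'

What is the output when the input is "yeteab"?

abe

In each case the input is transformed by: sort the characters into alphabetical order, then delete the last 3 characters.
On "yeteab" that produces "abe".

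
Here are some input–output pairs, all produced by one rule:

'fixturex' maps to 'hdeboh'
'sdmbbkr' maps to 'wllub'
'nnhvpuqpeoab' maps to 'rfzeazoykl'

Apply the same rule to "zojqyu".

Looking at the pairs, the operation is to delete the first 2 characters, then shift every letter 10 places forward in the alphabet (wrapping around).
Starting from "zojqyu": after the first operation, "jqyu"; after the second, "taie".

taie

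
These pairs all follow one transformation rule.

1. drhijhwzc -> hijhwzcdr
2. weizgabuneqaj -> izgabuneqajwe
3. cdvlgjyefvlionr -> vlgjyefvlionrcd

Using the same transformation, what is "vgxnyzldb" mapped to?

xnyzldbvg

The transformation: move the first 2 characters to the end (rotate left by 2).
Doing the same to "vgxnyzldb": "xnyzldbvg".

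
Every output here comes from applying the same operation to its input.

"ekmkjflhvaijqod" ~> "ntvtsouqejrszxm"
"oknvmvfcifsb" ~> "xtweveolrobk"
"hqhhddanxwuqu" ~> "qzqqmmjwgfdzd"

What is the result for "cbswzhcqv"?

The pattern: shift every letter 9 places forward in the alphabet (wrapping around).
For "cbswzhcqv" the result is "lkbfiqlze".

lkbfiqlze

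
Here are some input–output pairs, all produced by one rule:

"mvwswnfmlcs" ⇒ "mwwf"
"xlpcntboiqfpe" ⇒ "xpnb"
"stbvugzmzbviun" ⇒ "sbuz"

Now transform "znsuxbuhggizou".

zsxu

Each output is the input with this applied: keep every other character starting from the first (positions 1st, 3rd, 5th, ...), then keep only the first 4 characters.
"znsuxbuhggizou" → "zsxugio" → "zsxu".
(Check on "stbvugzmzbviun": → "sbuzzvu" → "sbuz" ✓)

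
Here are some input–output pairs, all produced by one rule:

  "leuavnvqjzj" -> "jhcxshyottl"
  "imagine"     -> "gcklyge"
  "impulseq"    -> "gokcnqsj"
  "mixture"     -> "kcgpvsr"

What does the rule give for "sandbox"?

qvymlzb

The transformation: shift every letter 2 places backward in the alphabet (wrapping around), then take characters alternately from the front and the back (1st, last, 2nd, 2nd-last, ...).
On "sandbox": the first step gives "qylbzmv", and the second then gives "qvymlzb".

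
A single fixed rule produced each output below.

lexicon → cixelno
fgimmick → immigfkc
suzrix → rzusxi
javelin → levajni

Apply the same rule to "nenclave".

The transformation: reverse the string, then move the first 2 characters to the end (rotate left by 2).
Working it through for "nenclave": intermediate "evalcnen", final "alcnenev".
(Check on "suzrix": → "xirzus" → "rzusxi" ✓)

alcnenev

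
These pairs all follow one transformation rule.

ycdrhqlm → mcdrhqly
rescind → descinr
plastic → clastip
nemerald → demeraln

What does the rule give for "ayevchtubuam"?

myevchtubuaa

Rule — swap the first and last characters.
So "ayevchtubuam" becomes "myevchtubuaa".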